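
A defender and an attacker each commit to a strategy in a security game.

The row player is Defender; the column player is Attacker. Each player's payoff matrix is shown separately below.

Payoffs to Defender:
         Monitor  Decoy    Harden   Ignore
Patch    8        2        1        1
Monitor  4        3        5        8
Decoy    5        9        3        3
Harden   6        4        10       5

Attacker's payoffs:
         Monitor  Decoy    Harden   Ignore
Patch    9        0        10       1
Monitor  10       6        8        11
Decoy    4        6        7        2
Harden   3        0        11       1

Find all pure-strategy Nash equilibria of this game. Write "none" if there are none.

Pure-strategy Nash equilibria: (Monitor, Ignore); (Harden, Harden)

For each player, find the best response to each opponent profile; mutual best responses are the pure NE.
Defender against Monitor: payoffs 8, 4, 5, 6 → best response Patch.
Defender against Decoy: payoffs 2, 3, 9, 4 → best response Decoy.
Defender against Harden: payoffs 1, 5, 3, 10 → best response Harden.
Defender against Ignore: payoffs 1, 8, 3, 5 → best response Monitor.
Attacker against Patch: payoffs 9, 0, 10, 1 → best response Harden.
Attacker against Monitor: payoffs 10, 6, 8, 11 → best response Ignore.
Attacker against Decoy: payoffs 4, 6, 7, 2 → best response Harden.
Attacker against Harden: payoffs 3, 0, 11, 1 → best response Harden.
Mutual best responses: (Monitor, Ignore); (Harden, Harden).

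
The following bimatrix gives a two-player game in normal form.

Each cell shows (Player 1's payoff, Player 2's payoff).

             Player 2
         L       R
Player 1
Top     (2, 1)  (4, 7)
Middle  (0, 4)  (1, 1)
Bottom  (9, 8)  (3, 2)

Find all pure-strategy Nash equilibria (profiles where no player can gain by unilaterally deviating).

Pure-strategy Nash equilibria: (Top, R), (Bottom, L)

Mark each player's best response to every combination of opponents' strategies; a profile where every player is best-responding is a pure Nash equilibrium.
Player 1 against L: payoffs 2, 0, 9 → best response Bottom.
Player 1 against R: payoffs 4, 1, 3 → best response Top.
Player 2 against Top: payoffs 1, 7 → best response R.
Player 2 against Middle: payoffs 4, 1 → best response L.
Player 2 against Bottom: payoffs 8, 2 → best response L.
Mutual best responses: (Top, R); (Bottom, L).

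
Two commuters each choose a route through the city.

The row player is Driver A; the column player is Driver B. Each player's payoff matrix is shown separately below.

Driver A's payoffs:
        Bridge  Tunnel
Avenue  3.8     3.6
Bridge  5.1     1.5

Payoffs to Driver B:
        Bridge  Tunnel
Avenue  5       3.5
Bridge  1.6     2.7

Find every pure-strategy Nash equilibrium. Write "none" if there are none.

There is no pure-strategy Nash equilibrium.

Driver A against Bridge: payoffs 3.8, 5.1 → best response Bridge.
Driver A against Tunnel: payoffs 3.6, 1.5 → best response Avenue.
Driver B against Avenue: payoffs 5, 3.5 → best response Bridge.
Driver B against Bridge: payoffs 1.6, 2.7 → best response Tunnel.
No profile is a mutual best response for all players.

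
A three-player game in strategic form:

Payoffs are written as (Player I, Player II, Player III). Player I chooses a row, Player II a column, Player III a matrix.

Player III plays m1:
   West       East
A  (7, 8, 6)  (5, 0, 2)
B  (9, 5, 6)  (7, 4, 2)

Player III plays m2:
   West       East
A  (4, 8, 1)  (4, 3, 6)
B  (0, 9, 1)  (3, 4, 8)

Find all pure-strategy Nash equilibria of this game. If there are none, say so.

The unique pure-strategy Nash equilibrium is (B, West, m1).

Player I against (West, m1): payoffs 7, 9 → best response B.
Player I against (West, m2): payoffs 4, 0 → best response A.
Player I against (East, m1): payoffs 5, 7 → best response B.
Player I against (East, m2): payoffs 4, 3 → best response A.
Player II against (A, m1): payoffs 8, 0 → best response West.
Player II against (A, m2): payoffs 8, 3 → best response West.
Player II against (B, m1): payoffs 5, 4 → best response West.
Player II against (B, m2): payoffs 9, 4 → best response West.
Player III against (A, West): payoffs 6, 1 → best response m1.
Player III against (A, East): payoffs 2, 6 → best response m2.
Player III against (B, West): payoffs 6, 1 → best response m1.
Player III against (B, East): payoffs 2, 8 → best response m2.
Mutual best responses: (B, West, m1).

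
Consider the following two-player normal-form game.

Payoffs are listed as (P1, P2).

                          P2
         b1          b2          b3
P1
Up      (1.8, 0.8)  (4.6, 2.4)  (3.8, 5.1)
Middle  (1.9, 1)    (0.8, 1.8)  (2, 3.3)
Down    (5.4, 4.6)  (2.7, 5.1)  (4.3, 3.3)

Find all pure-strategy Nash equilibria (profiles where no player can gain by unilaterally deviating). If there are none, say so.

Check each profile: it is a Nash equilibrium iff no player can strictly gain by switching unilaterally.
(Up, b1): P1 can switch to Middle (1.8 → 1.9). Not NE.
(Up, b2): P2 can switch to b3 (2.4 → 5.1). Not NE.
(Up, b3): P1 can switch to Down (3.8 → 4.3). Not NE.
(Middle, b1): P1 can switch to Down (1.9 → 5.4). Not NE.
(Middle, b2): P1 can switch to Up (0.8 → 4.6). Not NE.
(Middle, b3): P1 can switch to Up (2 → 3.8). Not NE.
(Down, b1): P2 can switch to b2 (4.6 → 5.1). Not NE.
(Down, b2): P1 can switch to Up (2.7 → 4.6). Not NE.
(Down, b3): P2 can switch to b1 (3.3 → 4.6). Not NE.

This game has no pure Nash equilibrium.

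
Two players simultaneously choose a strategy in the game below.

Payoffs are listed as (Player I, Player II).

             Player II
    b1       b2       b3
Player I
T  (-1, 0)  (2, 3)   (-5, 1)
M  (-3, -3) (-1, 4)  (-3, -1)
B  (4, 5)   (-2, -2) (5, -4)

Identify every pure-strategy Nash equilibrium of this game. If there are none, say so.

(T, b1): Player I can switch to B (-1 → 4). Not NE.
(T, b2): Player I gets 2, best alternative -1; Player II gets 3, best alternative 1. No profitable deviation — NE.
(T, b3): Player I can switch to M (-5 → -3). Not NE.
(M, b1): Player I can switch to T (-3 → -1). Not NE.
(M, b2): Player I can switch to T (-1 → 2). Not NE.
(M, b3): Player I can switch to B (-3 → 5). Not NE.
(B, b1): Player I gets 4, best alternative -1; Player II gets 5, best alternative -2. No profitable deviation — NE.
(B, b2): Player I can switch to T (-2 → 2). Not NE.
(B, b3): Player II can switch to b1 (-4 → 5). Not NE.

The pure Nash equilibria are (T, b2), (B, b1).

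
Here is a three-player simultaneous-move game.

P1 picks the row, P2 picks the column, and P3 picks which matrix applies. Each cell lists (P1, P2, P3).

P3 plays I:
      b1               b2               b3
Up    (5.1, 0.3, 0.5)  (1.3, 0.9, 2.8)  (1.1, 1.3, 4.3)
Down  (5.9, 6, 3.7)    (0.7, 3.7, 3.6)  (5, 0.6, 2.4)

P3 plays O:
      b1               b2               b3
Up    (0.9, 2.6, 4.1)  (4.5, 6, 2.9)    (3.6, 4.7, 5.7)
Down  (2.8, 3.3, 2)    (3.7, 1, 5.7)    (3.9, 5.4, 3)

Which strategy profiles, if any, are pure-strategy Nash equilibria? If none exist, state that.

For each strategy profile, look for a profitable unilateral deviation.
(Up, b1, I): P1 can switch to Down (5.1 → 5.9). Not NE.
(Up, b1, O): P1 can switch to Down (0.9 → 2.8). Not NE.
(Up, b2, I): P2 can switch to b3 (0.9 → 1.3). Not NE.
(Up, b2, O): P1 gets 4.5, best alternative 3.7; P2 gets 6, best alternative 4.7; P3 gets 2.9, best alternative 2.8. No profitable deviation — NE.
(Up, b3, I): P1 can switch to Down (1.1 → 5). Not NE.
(Up, b3, O): P1 can switch to Down (3.6 → 3.9). Not NE.
(Down, b1, I): P1 gets 5.9, best alternative 5.1; P2 gets 6, best alternative 3.7; P3 gets 3.7, best alternative 2. No profitable deviation — NE.
(Down, b1, O): P2 can switch to b3 (3.3 → 5.4). Not NE.
(Down, b2, I): P1 can switch to Up (0.7 → 1.3). Not NE.
(Down, b2, O): P1 can switch to Up (3.7 → 4.5). Not NE.
(Down, b3, I): P2 can switch to b1 (0.6 → 6). Not NE.
(Down, b3, O): P1 gets 3.9, best alternative 3.6; P2 gets 5.4, best alternative 3.3; P3 gets 3, best alternative 2.4. No profitable deviation — NE.

(Up, b2, O) and (Down, b1, I) and (Down, b3, O)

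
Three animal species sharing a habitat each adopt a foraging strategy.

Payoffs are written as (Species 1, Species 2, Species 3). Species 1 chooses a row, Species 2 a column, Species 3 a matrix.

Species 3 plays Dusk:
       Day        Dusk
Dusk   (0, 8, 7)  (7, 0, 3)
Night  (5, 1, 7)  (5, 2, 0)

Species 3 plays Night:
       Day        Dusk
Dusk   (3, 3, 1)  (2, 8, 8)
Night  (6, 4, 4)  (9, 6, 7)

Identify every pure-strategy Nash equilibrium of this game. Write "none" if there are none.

The unique pure-strategy Nash equilibrium is (Night, Dusk, Night).

(Dusk, Day, Dusk): Species 1 can switch to Night (0 → 5). Not NE.
(Dusk, Day, Night): Species 1 can switch to Night (3 → 6). Not NE.
(Dusk, Dusk, Dusk): Species 2 can switch to Day (0 → 8). Not NE.
(Dusk, Dusk, Night): Species 1 can switch to Night (2 → 9). Not NE.
(Night, Day, Dusk): Species 2 can switch to Dusk (1 → 2). Not NE.
(Night, Day, Night): Species 2 can switch to Dusk (4 → 6). Not NE.
(Night, Dusk, Night): Species 1 gets 9, best alternative 2; Species 2 gets 6, best alternative 4; Species 3 gets 7, best alternative 0. No profitable deviation — NE.
(The remaining 1 profile has a profitable deviation by the same check.)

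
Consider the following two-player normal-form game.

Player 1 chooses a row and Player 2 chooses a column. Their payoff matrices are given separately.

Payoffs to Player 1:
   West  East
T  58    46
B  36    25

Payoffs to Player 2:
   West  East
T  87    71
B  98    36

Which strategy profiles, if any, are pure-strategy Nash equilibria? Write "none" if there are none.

Player 1 against West: payoffs 58, 36 → best response T.
Player 1 against East: payoffs 46, 25 → best response T.
Player 2 against T: payoffs 87, 71 → best response West.
Player 2 against B: payoffs 98, 36 → best response West.
Mutual best responses: (T, West).

Pure NE: (T, West)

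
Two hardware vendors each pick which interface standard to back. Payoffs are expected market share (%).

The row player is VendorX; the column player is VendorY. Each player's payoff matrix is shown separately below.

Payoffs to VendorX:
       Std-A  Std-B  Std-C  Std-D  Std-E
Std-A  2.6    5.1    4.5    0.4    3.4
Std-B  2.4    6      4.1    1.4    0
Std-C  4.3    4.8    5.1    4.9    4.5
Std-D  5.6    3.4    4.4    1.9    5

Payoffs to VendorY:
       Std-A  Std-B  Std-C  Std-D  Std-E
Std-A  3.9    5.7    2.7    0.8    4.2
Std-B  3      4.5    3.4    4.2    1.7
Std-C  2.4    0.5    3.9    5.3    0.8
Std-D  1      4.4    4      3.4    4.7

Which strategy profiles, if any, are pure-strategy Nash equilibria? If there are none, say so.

Pure-strategy Nash equilibria: (Std-B, Std-B) and (Std-C, Std-D) and (Std-D, Std-E)

(Std-A, Std-A): VendorX can switch to Std-C (2.6 → 4.3). Not NE.
(Std-A, Std-B): VendorX can switch to Std-B (5.1 → 6). Not NE.
(Std-A, Std-C): VendorX can switch to Std-C (4.5 → 5.1). Not NE.
(Std-A, Std-D): VendorX can switch to Std-B (0.4 → 1.4). Not NE.
(Std-A, Std-E): VendorX can switch to Std-C (3.4 → 4.5). Not NE.
(Std-B, Std-A): VendorX can switch to Std-A (2.4 → 2.6). Not NE.
(Std-B, Std-B): VendorX gets 6, best alternative 5.1; VendorY gets 4.5, best alternative 4.2. No profitable deviation — NE.
(Std-B, Std-C): VendorX can switch to Std-A (4.1 → 4.5). Not NE.
(Std-B, Std-D): VendorX can switch to Std-C (1.4 → 4.9). Not NE.
(Std-B, Std-E): VendorX can switch to Std-A (0 → 3.4). Not NE.
(Std-C, Std-A): VendorX can switch to Std-D (4.3 → 5.6). Not NE.
(Std-C, Std-B): VendorX can switch to Std-A (4.8 → 5.1). Not NE.
(Std-C, Std-C): VendorY can switch to Std-D (3.9 → 5.3). Not NE.
(Std-C, Std-D): VendorX gets 4.9, best alternative 1.9; VendorY gets 5.3, best alternative 3.9. No profitable deviation — NE.
(Std-D, Std-E): VendorX gets 5, best alternative 4.5; VendorY gets 4.7, best alternative 4.4. No profitable deviation — NE.
(The remaining 5 profiles each have a profitable deviation by the same check.)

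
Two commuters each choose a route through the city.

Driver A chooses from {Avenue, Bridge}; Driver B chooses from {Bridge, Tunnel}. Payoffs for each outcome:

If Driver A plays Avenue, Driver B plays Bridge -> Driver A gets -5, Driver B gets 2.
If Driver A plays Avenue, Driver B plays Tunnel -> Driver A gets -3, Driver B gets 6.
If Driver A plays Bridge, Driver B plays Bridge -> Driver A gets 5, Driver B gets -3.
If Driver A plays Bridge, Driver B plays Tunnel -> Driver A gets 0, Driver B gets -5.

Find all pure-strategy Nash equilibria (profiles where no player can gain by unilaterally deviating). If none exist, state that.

For each player, find the best response to each opponent profile; mutual best responses are the pure NE.
Driver A against Bridge: payoffs -5, 5 → best response Bridge.
Driver A against Tunnel: payoffs -3, 0 → best response Bridge.
Driver B against Avenue: payoffs 2, 6 → best response Tunnel.
Driver B against Bridge: payoffs -3, -5 → best response Bridge.
Mutual best responses: (Bridge, Bridge).

Pure NE: (Bridge, Bridge)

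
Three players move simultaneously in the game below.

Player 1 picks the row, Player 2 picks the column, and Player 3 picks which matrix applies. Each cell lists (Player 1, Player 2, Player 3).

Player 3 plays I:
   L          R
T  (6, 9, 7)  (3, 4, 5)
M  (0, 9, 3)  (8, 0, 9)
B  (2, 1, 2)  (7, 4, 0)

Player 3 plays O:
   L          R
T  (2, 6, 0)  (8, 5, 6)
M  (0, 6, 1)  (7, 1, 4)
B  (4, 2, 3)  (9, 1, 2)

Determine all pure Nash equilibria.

For each player, find the best response to each opponent profile; mutual best responses are the pure NE.
Player 1 against (L, I): payoffs 6, 0, 2 → best response T.
Player 1 against (L, O): payoffs 2, 0, 4 → best response B.
Player 1 against (R, I): payoffs 3, 8, 7 → best response M.
Player 1 against (R, O): payoffs 8, 7, 9 → best response B.
Player 2 against (T, I): payoffs 9, 4 → best response L.
Player 2 against (T, O): payoffs 6, 5 → best response L.
Player 2 against (M, I): payoffs 9, 0 → best response L.
Player 2 against (M, O): payoffs 6, 1 → best response L.
Player 2 against (B, I): payoffs 1, 4 → best response R.
Player 2 against (B, O): payoffs 2, 1 → best response L.
Player 3 against (T, L): payoffs 7, 0 → best response I.
Player 3 against (T, R): payoffs 5, 6 → best response O.
Player 3 against (M, L): payoffs 3, 1 → best response I.
Player 3 against (M, R): payoffs 9, 4 → best response I.
Player 3 against (B, L): payoffs 2, 3 → best response O.
Player 3 against (B, R): payoffs 0, 2 → best response O.
Mutual best responses: (T, L, I); (B, L, O).

Pure-strategy Nash equilibria: (T, L, I); (B, L, O)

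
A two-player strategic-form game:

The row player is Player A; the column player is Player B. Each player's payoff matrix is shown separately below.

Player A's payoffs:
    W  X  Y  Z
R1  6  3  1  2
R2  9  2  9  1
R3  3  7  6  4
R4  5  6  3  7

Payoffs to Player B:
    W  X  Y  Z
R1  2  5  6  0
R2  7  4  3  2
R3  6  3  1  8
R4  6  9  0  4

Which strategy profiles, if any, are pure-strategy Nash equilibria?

(R1, W): Player A can switch to R2 (6 → 9). Not NE.
(R1, X): Player A can switch to R3 (3 → 7). Not NE.
(R1, Y): Player A can switch to R2 (1 → 9). Not NE.
(R1, Z): Player A can switch to R3 (2 → 4). Not NE.
(R2, W): Player A gets 9, best alternative 6; Player B gets 7, best alternative 4. No profitable deviation — NE.
(R2, X): Player A can switch to R1 (2 → 3). Not NE.
(R2, Y): Player B can switch to W (3 → 7). Not NE.
(R2, Z): Player A can switch to R1 (1 → 2). Not NE.
(R3, W): Player A can switch to R1 (3 → 6). Not NE.
(The remaining 7 profiles each have a profitable deviation by the same check.)

(R2, W)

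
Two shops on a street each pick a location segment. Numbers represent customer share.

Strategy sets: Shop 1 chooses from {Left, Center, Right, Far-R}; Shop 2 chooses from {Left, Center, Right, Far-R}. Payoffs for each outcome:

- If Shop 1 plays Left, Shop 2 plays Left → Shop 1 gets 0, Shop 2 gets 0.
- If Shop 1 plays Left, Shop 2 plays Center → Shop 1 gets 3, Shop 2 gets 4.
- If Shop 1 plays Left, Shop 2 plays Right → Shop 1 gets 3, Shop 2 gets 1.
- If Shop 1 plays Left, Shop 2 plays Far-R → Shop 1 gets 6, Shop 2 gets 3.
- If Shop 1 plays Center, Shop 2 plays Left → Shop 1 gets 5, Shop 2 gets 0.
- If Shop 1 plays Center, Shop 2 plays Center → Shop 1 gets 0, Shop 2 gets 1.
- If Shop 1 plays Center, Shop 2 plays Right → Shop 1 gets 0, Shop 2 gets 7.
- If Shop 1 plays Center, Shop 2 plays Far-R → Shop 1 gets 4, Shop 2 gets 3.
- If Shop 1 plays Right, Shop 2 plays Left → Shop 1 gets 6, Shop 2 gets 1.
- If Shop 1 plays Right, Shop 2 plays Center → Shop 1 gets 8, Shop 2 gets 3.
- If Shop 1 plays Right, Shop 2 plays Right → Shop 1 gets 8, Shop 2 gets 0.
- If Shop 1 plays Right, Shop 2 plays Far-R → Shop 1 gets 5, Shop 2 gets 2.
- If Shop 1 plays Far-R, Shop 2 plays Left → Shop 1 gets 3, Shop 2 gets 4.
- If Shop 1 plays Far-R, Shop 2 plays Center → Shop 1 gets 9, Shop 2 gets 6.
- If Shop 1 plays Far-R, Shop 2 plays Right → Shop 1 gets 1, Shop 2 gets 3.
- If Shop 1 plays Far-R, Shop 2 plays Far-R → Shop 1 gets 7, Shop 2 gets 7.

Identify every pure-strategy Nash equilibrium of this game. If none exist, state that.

Shop 1 against Left: payoffs 0, 5, 6, 3 → best response Right.
Shop 1 against Center: payoffs 3, 0, 8, 9 → best response Far-R.
Shop 1 against Right: payoffs 3, 0, 8, 1 → best response Right.
Shop 1 against Far-R: payoffs 6, 4, 5, 7 → best response Far-R.
Shop 2 against Left: payoffs 0, 4, 1, 3 → best response Center.
Shop 2 against Center: payoffs 0, 1, 7, 3 → best response Right.
Shop 2 against Right: payoffs 1, 3, 0, 2 → best response Center.
Shop 2 against Far-R: payoffs 4, 6, 3, 7 → best response Far-R.
Mutual best responses: (Far-R, Far-R).

(Far-R, Far-R)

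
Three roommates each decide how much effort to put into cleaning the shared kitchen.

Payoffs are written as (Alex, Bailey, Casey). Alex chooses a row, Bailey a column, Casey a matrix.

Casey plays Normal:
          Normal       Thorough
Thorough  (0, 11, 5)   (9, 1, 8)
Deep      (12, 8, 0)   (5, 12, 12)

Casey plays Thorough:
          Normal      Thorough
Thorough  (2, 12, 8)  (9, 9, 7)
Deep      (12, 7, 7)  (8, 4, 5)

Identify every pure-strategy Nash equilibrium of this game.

For each player, find the best response to each opponent profile; mutual best responses are the pure NE.
Alex against (Normal, Normal): payoffs 0, 12 → best response Deep.
Alex against (Normal, Thorough): payoffs 2, 12 → best response Deep.
Alex against (Thorough, Normal): payoffs 9, 5 → best response Thorough.
Alex against (Thorough, Thorough): payoffs 9, 8 → best response Thorough.
Bailey against (Thorough, Normal): payoffs 11, 1 → best response Normal.
Bailey against (Thorough, Thorough): payoffs 12, 9 → best response Normal.
Bailey against (Deep, Normal): payoffs 8, 12 → best response Thorough.
Bailey against (Deep, Thorough): payoffs 7, 4 → best response Normal.
Casey against (Thorough, Normal): payoffs 5, 8 → best response Thorough.
Casey against (Thorough, Thorough): payoffs 8, 7 → best response Normal.
Casey against (Deep, Normal): payoffs 0, 7 → best response Thorough.
Casey against (Deep, Thorough): payoffs 12, 5 → best response Normal.
Mutual best responses: (Deep, Normal, Thorough).

The unique pure-strategy Nash equilibrium is (Deep, Normal, Thorough).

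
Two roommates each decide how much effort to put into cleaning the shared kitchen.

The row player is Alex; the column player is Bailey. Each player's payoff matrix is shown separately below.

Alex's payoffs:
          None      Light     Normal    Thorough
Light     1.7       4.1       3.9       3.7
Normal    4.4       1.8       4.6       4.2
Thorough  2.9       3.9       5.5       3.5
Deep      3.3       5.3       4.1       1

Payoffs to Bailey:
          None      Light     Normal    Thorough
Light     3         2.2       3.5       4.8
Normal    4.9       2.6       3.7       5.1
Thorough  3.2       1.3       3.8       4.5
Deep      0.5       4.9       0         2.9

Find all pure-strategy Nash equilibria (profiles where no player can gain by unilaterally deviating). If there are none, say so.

Alex against None: payoffs 1.7, 4.4, 2.9, 3.3 → best response Normal.
Alex against Light: payoffs 4.1, 1.8, 3.9, 5.3 → best response Deep.
Alex against Normal: payoffs 3.9, 4.6, 5.5, 4.1 → best response Thorough.
Alex against Thorough: payoffs 3.7, 4.2, 3.5, 1 → best response Normal.
Bailey against Light: payoffs 3, 2.2, 3.5, 4.8 → best response Thorough.
Bailey against Normal: payoffs 4.9, 2.6, 3.7, 5.1 → best response Thorough.
Bailey against Thorough: payoffs 3.2, 1.3, 3.8, 4.5 → best response Thorough.
Bailey against Deep: payoffs 0.5, 4.9, 0, 2.9 → best response Light.
Mutual best responses: (Normal, Thorough); (Deep, Light).

The pure Nash equilibria are (Normal, Thorough); (Deep, Light).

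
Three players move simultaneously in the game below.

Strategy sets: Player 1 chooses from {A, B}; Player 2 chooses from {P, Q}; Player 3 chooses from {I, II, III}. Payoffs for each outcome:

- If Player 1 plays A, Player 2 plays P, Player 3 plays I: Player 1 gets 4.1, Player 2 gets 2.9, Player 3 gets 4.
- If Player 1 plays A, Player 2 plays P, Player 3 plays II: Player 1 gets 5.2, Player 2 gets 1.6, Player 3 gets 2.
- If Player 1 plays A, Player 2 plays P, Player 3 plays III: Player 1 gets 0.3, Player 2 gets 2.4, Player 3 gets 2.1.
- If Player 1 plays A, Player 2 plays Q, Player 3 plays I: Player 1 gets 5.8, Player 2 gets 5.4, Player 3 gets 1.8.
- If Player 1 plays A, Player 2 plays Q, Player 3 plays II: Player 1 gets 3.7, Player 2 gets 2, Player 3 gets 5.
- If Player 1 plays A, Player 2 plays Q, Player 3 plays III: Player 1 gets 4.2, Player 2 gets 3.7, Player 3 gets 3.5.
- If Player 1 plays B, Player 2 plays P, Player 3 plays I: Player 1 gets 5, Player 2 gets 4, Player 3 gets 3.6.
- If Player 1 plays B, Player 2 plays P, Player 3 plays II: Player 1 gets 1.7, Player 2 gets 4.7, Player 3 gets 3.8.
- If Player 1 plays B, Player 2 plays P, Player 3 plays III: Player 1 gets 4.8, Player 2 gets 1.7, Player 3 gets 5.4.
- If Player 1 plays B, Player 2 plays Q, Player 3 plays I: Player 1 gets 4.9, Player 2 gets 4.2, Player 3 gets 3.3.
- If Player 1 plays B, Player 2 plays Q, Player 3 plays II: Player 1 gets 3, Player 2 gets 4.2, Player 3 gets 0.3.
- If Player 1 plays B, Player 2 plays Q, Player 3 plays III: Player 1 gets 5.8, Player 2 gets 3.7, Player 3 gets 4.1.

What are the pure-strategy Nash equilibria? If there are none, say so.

For each strategy profile, look for a profitable unilateral deviation.
(A, P, I): Player 1 can switch to B (4.1 → 5). Not NE.
(A, P, II): Player 2 can switch to Q (1.6 → 2). Not NE.
(A, P, III): Player 1 can switch to B (0.3 → 4.8). Not NE.
(A, Q, I): Player 3 can switch to II (1.8 → 5). Not NE.
(A, Q, II): Player 1 gets 3.7, best alternative 3; Player 2 gets 2, best alternative 1.6; Player 3 gets 5, best alternative 3.5. No profitable deviation — NE.
(A, Q, III): Player 1 can switch to B (4.2 → 5.8). Not NE.
(B, P, I): Player 2 can switch to Q (4 → 4.2). Not NE.
(B, P, II): Player 1 can switch to A (1.7 → 5.2). Not NE.
(B, P, III): Player 2 can switch to Q (1.7 → 3.7). Not NE.
(B, Q, I): Player 1 can switch to A (4.9 → 5.8). Not NE.
(B, Q, II): Player 1 can switch to A (3 → 3.7). Not NE.
(B, Q, III): Player 1 gets 5.8, best alternative 4.2; Player 2 gets 3.7, best alternative 1.7; Player 3 gets 4.1, best alternative 3.3. No profitable deviation — NE.

The pure Nash equilibria are (A, Q, II); (B, Q, III).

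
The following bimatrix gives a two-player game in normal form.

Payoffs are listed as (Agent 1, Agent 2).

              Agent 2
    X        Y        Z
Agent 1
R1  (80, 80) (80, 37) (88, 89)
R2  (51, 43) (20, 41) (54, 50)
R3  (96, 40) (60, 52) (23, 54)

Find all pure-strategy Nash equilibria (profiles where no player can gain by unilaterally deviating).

Pure NE: (R1, Z)

For each player, find the best response to each opponent profile; mutual best responses are the pure NE.
Agent 1 against X: payoffs 80, 51, 96 → best response R3.
Agent 1 against Y: payoffs 80, 20, 60 → best response R1.
Agent 1 against Z: payoffs 88, 54, 23 → best response R1.
Agent 2 against R1: payoffs 80, 37, 89 → best response Z.
Agent 2 against R2: payoffs 43, 41, 50 → best response Z.
Agent 2 against R3: payoffs 40, 52, 54 → best response Z.
Mutual best responses: (R1, Z).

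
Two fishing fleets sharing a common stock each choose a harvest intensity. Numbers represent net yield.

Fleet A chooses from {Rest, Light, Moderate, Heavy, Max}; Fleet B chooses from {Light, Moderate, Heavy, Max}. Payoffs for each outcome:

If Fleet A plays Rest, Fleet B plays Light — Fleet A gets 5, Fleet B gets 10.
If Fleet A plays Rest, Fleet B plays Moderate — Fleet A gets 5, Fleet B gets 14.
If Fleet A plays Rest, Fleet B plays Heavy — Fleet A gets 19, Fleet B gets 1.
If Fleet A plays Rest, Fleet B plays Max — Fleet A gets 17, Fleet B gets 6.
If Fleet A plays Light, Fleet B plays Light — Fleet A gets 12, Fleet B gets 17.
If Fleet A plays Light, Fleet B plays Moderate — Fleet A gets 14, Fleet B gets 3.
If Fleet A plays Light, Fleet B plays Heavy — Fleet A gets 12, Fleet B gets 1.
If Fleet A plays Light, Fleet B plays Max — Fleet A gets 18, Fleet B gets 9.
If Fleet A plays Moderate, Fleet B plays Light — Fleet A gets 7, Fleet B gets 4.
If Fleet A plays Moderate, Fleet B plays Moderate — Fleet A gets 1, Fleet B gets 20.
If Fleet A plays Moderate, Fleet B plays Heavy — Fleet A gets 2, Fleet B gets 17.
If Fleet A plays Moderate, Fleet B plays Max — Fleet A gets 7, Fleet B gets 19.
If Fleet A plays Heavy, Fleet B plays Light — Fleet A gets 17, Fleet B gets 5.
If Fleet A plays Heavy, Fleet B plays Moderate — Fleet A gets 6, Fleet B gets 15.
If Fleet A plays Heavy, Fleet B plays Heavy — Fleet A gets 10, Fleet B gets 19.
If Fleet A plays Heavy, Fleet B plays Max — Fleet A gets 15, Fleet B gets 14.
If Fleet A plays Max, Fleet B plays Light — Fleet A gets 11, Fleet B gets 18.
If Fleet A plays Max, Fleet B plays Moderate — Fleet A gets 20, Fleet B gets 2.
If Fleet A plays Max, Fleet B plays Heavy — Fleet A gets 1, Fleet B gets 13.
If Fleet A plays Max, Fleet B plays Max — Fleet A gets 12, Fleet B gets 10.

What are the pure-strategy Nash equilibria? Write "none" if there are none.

This game has no pure Nash equilibrium.

Fleet A against Light: payoffs 5, 12, 7, 17, 11 → best response Heavy.
Fleet A against Moderate: payoffs 5, 14, 1, 6, 20 → best response Max.
Fleet A against Heavy: payoffs 19, 12, 2, 10, 1 → best response Rest.
Fleet A against Max: payoffs 17, 18, 7, 15, 12 → best response Light.
Fleet B against Rest: payoffs 10, 14, 1, 6 → best response Moderate.
Fleet B against Light: payoffs 17, 3, 1, 9 → best response Light.
Fleet B against Moderate: payoffs 4, 20, 17, 19 → best response Moderate.
Fleet B against Heavy: payoffs 5, 15, 19, 14 → best response Heavy.
Fleet B against Max: payoffs 18, 2, 13, 10 → best response Light.
No profile is a mutual best response for all players.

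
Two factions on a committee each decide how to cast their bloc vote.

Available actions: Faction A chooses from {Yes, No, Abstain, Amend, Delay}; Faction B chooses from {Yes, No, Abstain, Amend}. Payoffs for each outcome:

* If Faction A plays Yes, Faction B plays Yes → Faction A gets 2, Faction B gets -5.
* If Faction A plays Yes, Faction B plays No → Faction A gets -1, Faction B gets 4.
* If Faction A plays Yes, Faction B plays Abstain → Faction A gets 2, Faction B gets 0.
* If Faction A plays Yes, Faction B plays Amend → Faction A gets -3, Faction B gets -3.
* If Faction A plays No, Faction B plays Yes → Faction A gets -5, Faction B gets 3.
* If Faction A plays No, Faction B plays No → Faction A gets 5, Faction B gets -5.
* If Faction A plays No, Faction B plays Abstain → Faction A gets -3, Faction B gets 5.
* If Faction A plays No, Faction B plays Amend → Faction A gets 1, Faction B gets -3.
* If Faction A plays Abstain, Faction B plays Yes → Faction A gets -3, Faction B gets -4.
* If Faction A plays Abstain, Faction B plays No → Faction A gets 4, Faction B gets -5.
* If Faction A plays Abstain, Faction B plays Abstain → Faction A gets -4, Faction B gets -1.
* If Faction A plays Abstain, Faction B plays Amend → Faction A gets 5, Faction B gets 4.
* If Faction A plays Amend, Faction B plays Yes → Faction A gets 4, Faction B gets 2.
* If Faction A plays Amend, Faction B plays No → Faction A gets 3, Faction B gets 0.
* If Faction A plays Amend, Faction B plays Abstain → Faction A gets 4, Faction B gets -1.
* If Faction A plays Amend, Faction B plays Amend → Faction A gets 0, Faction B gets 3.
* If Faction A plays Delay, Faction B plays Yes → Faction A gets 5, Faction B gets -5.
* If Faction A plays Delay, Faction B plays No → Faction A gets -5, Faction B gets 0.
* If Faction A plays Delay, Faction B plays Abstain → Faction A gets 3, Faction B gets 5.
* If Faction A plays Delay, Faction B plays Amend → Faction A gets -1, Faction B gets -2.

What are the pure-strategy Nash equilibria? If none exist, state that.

Pure NE: (Abstain, Amend)

For each player, find the best response to each opponent profile; mutual best responses are the pure NE.
Faction A against Yes: payoffs 2, -5, -3, 4, 5 → best response Delay.
Faction A against No: payoffs -1, 5, 4, 3, -5 → best response No.
Faction A against Abstain: payoffs 2, -3, -4, 4, 3 → best response Amend.
Faction A against Amend: payoffs -3, 1, 5, 0, -1 → best response Abstain.
Faction B against Yes: payoffs -5, 4, 0, -3 → best response No.
Faction B against No: payoffs 3, -5, 5, -3 → best response Abstain.
Faction B against Abstain: payoffs -4, -5, -1, 4 → best response Amend.
Faction B against Amend: payoffs 2, 0, -1, 3 → best response Amend.
Faction B against Delay: payoffs -5, 0, 5, -2 → best response Abstain.
Mutual best responses: (Abstain, Amend).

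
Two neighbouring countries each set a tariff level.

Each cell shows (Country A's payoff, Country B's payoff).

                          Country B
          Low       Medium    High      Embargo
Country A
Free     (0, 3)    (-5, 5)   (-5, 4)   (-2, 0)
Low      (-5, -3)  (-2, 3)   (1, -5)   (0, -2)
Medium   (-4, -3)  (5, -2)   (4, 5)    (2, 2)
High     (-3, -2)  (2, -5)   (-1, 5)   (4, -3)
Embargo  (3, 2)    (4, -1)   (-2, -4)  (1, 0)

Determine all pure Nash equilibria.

Pure-strategy Nash equilibria: (Medium, High); (Embargo, Low)

Country A against Low: payoffs 0, -5, -4, -3, 3 → best response Embargo.
Country A against Medium: payoffs -5, -2, 5, 2, 4 → best response Medium.
Country A against High: payoffs -5, 1, 4, -1, -2 → best response Medium.
Country A against Embargo: payoffs -2, 0, 2, 4, 1 → best response High.
Country B against Free: payoffs 3, 5, 4, 0 → best response Medium.
Country B against Low: payoffs -3, 3, -5, -2 → best response Medium.
Country B against Medium: payoffs -3, -2, 5, 2 → best response High.
Country B against High: payoffs -2, -5, 5, -3 → best response High.
Country B against Embargo: payoffs 2, -1, -4, 0 → best response Low.
Mutual best responses: (Medium, High); (Embargo, Low).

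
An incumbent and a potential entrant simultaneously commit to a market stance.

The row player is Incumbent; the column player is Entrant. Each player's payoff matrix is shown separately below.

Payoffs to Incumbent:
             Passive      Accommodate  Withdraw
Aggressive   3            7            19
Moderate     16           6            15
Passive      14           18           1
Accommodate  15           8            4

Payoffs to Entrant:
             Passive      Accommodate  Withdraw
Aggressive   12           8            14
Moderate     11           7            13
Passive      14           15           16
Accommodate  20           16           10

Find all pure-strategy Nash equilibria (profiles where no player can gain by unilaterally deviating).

Mark each player's best response to every combination of opponents' strategies; a profile where every player is best-responding is a pure Nash equilibrium.
Incumbent against Passive: payoffs 3, 16, 14, 15 → best response Moderate.
Incumbent against Accommodate: payoffs 7, 6, 18, 8 → best response Passive.
Incumbent against Withdraw: payoffs 19, 15, 1, 4 → best response Aggressive.
Entrant against Aggressive: payoffs 12, 8, 14 → best response Withdraw.
Entrant against Moderate: payoffs 11, 7, 13 → best response Withdraw.
Entrant against Passive: payoffs 14, 15, 16 → best response Withdraw.
Entrant against Accommodate: payoffs 20, 16, 10 → best response Passive.
Mutual best responses: (Aggressive, Withdraw).

(Aggressive, Withdraw)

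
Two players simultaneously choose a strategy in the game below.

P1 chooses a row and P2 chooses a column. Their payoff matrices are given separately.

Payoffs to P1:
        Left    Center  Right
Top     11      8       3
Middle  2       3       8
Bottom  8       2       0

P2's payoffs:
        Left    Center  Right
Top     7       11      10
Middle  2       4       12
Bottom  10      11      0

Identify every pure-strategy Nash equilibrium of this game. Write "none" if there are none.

(Top, Center); (Middle, Right)

Check each profile: it is a Nash equilibrium iff no player can strictly gain by switching unilaterally.
(Top, Left): P2 can switch to Center (7 → 11). Not NE.
(Top, Center): P1 gets 8, best alternative 3; P2 gets 11, best alternative 10. No profitable deviation — NE.
(Top, Right): P1 can switch to Middle (3 → 8). Not NE.
(Middle, Left): P1 can switch to Top (2 → 11). Not NE.
(Middle, Center): P1 can switch to Top (3 → 8). Not NE.
(Middle, Right): P1 gets 8, best alternative 3; P2 gets 12, best alternative 4. No profitable deviation — NE.
(Bottom, Left): P1 can switch to Top (8 → 11). Not NE.
(Bottom, Center): P1 can switch to Top (2 → 8). Not NE.
(Bottom, Right): P1 can switch to Top (0 → 3). Not NE.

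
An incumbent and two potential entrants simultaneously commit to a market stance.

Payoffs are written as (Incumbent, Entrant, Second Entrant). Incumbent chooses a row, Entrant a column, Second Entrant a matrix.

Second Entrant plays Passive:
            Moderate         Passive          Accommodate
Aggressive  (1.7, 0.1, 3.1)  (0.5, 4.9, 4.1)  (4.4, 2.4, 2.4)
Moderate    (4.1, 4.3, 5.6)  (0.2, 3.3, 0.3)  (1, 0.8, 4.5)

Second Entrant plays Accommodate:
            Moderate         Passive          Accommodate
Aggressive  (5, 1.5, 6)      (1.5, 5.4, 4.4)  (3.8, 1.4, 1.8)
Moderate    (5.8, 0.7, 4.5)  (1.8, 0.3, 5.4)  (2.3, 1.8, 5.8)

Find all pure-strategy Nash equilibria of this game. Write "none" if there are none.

(Aggressive, Moderate, Passive): Incumbent can switch to Moderate (1.7 → 4.1). Not NE.
(Aggressive, Moderate, Accommodate): Incumbent can switch to Moderate (5 → 5.8). Not NE.
(Aggressive, Passive, Passive): Second Entrant can switch to Accommodate (4.1 → 4.4). Not NE.
(Aggressive, Passive, Accommodate): Incumbent can switch to Moderate (1.5 → 1.8). Not NE.
(Aggressive, Accommodate, Passive): Entrant can switch to Passive (2.4 → 4.9). Not NE.
(Aggressive, Accommodate, Accommodate): Entrant can switch to Moderate (1.4 → 1.5). Not NE.
(Moderate, Moderate, Passive): Incumbent gets 4.1, best alternative 1.7; Entrant gets 4.3, best alternative 3.3; Second Entrant gets 5.6, best alternative 4.5. No profitable deviation — NE.
(Moderate, Moderate, Accommodate): Entrant can switch to Accommodate (0.7 → 1.8). Not NE.
(Moderate, Passive, Passive): Incumbent can switch to Aggressive (0.2 → 0.5). Not NE.
(Moderate, Passive, Accommodate): Entrant can switch to Moderate (0.3 → 0.7). Not NE.
(Moderate, Accommodate, Passive): Incumbent can switch to Aggressive (1 → 4.4). Not NE.
(Moderate, Accommodate, Accommodate): Incumbent can switch to Aggressive (2.3 → 3.8). Not NE.

Pure NE: (Moderate, Moderate, Passive)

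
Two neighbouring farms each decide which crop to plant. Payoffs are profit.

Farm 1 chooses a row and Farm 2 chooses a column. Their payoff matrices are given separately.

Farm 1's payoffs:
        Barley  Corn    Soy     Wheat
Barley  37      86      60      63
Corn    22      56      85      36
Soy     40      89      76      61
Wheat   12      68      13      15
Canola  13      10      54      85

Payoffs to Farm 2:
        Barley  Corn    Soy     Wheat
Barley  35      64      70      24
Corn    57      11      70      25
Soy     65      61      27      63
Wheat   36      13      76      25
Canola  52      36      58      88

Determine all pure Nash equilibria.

Pure-strategy Nash equilibria: (Corn, Soy) and (Soy, Barley) and (Canola, Wheat)

(Barley, Barley): Farm 1 can switch to Soy (37 → 40). Not NE.
(Barley, Corn): Farm 1 can switch to Soy (86 → 89). Not NE.
(Barley, Soy): Farm 1 can switch to Corn (60 → 85). Not NE.
(Barley, Wheat): Farm 1 can switch to Canola (63 → 85). Not NE.
(Corn, Barley): Farm 1 can switch to Barley (22 → 37). Not NE.
(Corn, Corn): Farm 1 can switch to Barley (56 → 86). Not NE.
(Corn, Soy): Farm 1 gets 85, best alternative 76; Farm 2 gets 70, best alternative 57. No profitable deviation — NE.
(Corn, Wheat): Farm 1 can switch to Barley (36 → 63). Not NE.
(Soy, Barley): Farm 1 gets 40, best alternative 37; Farm 2 gets 65, best alternative 63. No profitable deviation — NE.
(Soy, Corn): Farm 2 can switch to Barley (61 → 65). Not NE.
(Soy, Soy): Farm 1 can switch to Corn (76 → 85). Not NE.
(Soy, Wheat): Farm 1 can switch to Barley (61 → 63). Not NE.
(Wheat, Barley): Farm 1 can switch to Barley (12 → 37). Not NE.
(Wheat, Corn): Farm 1 can switch to Barley (68 → 86). Not NE.
(Canola, Wheat): Farm 1 gets 85, best alternative 63; Farm 2 gets 88, best alternative 58. No profitable deviation — NE.
(The remaining 5 profiles each have a profitable deviation by the same check.)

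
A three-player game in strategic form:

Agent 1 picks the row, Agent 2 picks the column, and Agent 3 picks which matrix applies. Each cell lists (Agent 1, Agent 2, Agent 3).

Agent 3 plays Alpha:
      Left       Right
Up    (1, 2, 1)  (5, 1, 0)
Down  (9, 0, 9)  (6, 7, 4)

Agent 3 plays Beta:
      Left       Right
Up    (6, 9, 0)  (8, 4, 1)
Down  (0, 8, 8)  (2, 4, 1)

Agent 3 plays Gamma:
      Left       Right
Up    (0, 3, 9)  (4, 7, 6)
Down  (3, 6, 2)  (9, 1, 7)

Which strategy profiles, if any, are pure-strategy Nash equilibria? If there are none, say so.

none

Agent 1 against (Left, Alpha): payoffs 1, 9 → best response Down.
Agent 1 against (Left, Beta): payoffs 6, 0 → best response Up.
Agent 1 against (Left, Gamma): payoffs 0, 3 → best response Down.
Agent 1 against (Right, Alpha): payoffs 5, 6 → best response Down.
Agent 1 against (Right, Beta): payoffs 8, 2 → best response Up.
Agent 1 against (Right, Gamma): payoffs 4, 9 → best response Down.
Agent 2 against (Up, Alpha): payoffs 2, 1 → best response Left.
Agent 2 against (Up, Beta): payoffs 9, 4 → best response Left.
Agent 2 against (Up, Gamma): payoffs 3, 7 → best response Right.
Agent 2 against (Down, Alpha): payoffs 0, 7 → best response Right.
Agent 2 against (Down, Beta): payoffs 8, 4 → best response Left.
Agent 2 against (Down, Gamma): payoffs 6, 1 → best response Left.
Agent 3 against (Up, Left): payoffs 1, 0, 9 → best response Gamma.
Agent 3 against (Up, Right): payoffs 0, 1, 6 → best response Gamma.
Agent 3 against (Down, Left): payoffs 9, 8, 2 → best response Alpha.
Agent 3 against (Down, Right): payoffs 4, 1, 7 → best response Gamma.
No profile is a mutual best response for all players.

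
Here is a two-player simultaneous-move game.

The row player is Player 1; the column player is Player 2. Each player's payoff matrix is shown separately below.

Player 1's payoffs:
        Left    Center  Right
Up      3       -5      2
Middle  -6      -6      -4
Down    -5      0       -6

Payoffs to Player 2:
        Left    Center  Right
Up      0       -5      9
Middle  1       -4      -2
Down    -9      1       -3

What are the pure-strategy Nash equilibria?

(Up, Left): Player 2 can switch to Right (0 → 9). Not NE.
(Up, Center): Player 1 can switch to Down (-5 → 0). Not NE.
(Up, Right): Player 1 gets 2, best alternative -4; Player 2 gets 9, best alternative 0. No profitable deviation — NE.
(Middle, Left): Player 1 can switch to Up (-6 → 3). Not NE.
(Middle, Center): Player 1 can switch to Up (-6 → -5). Not NE.
(Middle, Right): Player 1 can switch to Up (-4 → 2). Not NE.
(Down, Left): Player 1 can switch to Up (-5 → 3). Not NE.
(Down, Center): Player 1 gets 0, best alternative -5; Player 2 gets 1, best alternative -3. No profitable deviation — NE.
(Down, Right): Player 1 can switch to Up (-6 → 2). Not NE.

(Up, Right); (Down, Center)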